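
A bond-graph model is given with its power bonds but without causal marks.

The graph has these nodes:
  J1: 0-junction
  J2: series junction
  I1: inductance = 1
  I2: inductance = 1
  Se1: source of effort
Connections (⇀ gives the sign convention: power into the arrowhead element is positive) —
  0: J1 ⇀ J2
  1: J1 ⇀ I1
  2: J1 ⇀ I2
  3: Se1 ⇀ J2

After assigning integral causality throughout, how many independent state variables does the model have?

b3 |J2  (source Se1 imposes e)
b0 |J1  (only one flow-in slot at J2)
b1 |I1  (J1 effort already set via bond 0)
b2 |I2  (common-e at J1 fixed by 0)

2  (I1, I2 all integral)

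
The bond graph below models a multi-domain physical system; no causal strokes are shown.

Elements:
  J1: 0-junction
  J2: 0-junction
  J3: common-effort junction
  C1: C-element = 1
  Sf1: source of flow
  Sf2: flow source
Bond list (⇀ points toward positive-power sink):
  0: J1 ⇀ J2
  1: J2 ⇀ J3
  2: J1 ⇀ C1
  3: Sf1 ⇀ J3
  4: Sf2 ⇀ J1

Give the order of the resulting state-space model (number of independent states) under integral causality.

1  (C1 all integral)

b3 stroke→Sf1  (Sf1 (Sf) sets flow on bond)
b4 stroke→Sf2  (Sf2: flow source, stroke at near end)
b1 stroke→J3  (J3: last free bond brings effort in)
b0 stroke→J2  (J2 needs exactly one e-in)
b2 stroke→J1  (J1 needs exactly one e-in)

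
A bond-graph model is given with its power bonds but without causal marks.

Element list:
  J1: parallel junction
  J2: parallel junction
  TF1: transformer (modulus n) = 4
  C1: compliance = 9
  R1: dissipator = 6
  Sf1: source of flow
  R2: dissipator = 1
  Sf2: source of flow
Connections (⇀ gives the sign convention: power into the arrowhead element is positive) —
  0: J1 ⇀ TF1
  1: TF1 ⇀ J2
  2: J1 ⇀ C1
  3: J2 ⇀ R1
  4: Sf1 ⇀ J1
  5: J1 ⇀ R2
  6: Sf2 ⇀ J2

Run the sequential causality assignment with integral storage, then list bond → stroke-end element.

bond 0 |TF1
bond 1 |J2
bond 2 |J1
bond 3 |R1
bond 4 |Sf1
bond 5 |R2
bond 6 |Sf2

bond 4 |Sf1  (source Sf1 imposes f)
bond 6 |Sf2  (source Sf2 imposes f)
bond 2 |J1  (C1: C, integral causality)
bond 0 |TF1  (J1: bond 2 brought effort, rest push out)
bond 5 |R2  (J1: bond 2 brought effort, rest push out)
bond 1 |J2  (TF1: transformer flips bond 0)
bond 3 |R1  (common-e at J2 fixed by 1)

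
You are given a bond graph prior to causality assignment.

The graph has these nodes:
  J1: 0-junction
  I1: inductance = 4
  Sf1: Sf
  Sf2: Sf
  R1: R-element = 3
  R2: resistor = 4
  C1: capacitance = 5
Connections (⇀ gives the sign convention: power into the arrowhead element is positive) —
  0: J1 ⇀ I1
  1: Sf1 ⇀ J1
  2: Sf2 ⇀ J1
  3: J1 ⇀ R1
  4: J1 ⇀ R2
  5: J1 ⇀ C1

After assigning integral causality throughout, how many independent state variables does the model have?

b1 stroke at Sf1  (Sf1 (Sf) sets flow on bond)
b2 stroke at Sf2  (Sf2 (Sf) sets flow on bond)
b0 stroke at I1  (I1 outputs flow p/I1)
b5 stroke at J1  (C1 integral (e out))
b3 stroke at R1  (J1 effort already set via bond 5)
b4 stroke at R2  (common-e at J1 fixed by 5)

2  (C1, I1 all integral)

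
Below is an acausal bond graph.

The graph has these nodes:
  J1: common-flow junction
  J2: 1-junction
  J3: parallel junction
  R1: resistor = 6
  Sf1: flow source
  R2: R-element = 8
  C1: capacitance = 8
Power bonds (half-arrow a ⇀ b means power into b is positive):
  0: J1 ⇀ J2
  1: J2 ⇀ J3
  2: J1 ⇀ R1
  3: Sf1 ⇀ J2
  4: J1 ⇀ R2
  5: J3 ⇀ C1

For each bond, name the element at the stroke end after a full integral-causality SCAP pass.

#0 stroke at J2
#1 stroke at J2
#2 stroke at J1
#3 stroke at Sf1
#4 stroke at J1
#5 stroke at J3

#3 stroke at Sf1  (Sf1 (Sf) sets flow on bond)
#0 stroke at J2  (1-jn J2 has f-setter on 3)
#1 stroke at J2  (J2 flow already set via bond 3)
#5 stroke at J3  (closing 0-jn rule on J3)
#2 stroke at J1  (common-f at J1 fixed by 0)
#4 stroke at J1  (1-jn J1 has f-setter on 0)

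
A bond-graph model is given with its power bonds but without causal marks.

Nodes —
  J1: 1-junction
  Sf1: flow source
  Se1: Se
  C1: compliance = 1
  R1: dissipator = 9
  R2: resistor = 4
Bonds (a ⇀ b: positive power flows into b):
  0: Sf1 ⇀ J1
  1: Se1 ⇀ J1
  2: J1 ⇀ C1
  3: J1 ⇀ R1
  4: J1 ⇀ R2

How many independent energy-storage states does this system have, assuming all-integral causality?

1  (C1 all integral)

bond 0 stroke→Sf1  (Sf1: flow source, stroke at near end)
bond 1 stroke→J1  (Se1 (Se) sets effort on bond)
bond 2 stroke→J1  (common-f at J1 fixed by 0)
bond 3 stroke→J1  (J1: bond 0 brought flow, rest push out)
bond 4 stroke→J1  (1-jn J1 has f-setter on 0)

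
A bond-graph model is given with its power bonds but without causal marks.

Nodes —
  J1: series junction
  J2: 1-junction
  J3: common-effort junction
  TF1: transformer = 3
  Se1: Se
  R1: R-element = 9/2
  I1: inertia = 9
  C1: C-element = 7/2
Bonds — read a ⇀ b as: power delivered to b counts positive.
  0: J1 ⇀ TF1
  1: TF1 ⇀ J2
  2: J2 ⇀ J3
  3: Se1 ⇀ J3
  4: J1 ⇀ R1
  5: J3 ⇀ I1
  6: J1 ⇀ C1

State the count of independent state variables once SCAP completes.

β3 |J3  (Se1 (Se) sets effort on bond)
β2 |J2  (common-e at J3 fixed by 3)
β5 |I1  (0-jn J3 has e-setter on 3)
β1 |TF1  (closing 1-jn rule on J2)
β0 |J1  (through TF1, causality passes straight; one stroke at TF1)
β6 |J1  (C1 integral (e out))
β4 |R1  (only one flow-in slot at J1)

2  (C1, I1 all integral)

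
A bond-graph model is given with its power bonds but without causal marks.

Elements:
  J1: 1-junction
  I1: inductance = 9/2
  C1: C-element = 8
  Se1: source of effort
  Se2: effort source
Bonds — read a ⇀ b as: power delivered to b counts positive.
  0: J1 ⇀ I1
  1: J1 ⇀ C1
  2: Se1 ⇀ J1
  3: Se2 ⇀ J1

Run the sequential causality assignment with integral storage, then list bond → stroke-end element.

b0 →I1
b1 →J1
b2 →J1
b3 →J1

β2 stroke→J1  (Se1 fixes effort; stroke away)
β3 stroke→J1  (Se2 fixes effort; stroke away)
β0 stroke→I1  (I1 integral (f out))
β1 stroke→J1  (1-jn J1 has f-setter on 0)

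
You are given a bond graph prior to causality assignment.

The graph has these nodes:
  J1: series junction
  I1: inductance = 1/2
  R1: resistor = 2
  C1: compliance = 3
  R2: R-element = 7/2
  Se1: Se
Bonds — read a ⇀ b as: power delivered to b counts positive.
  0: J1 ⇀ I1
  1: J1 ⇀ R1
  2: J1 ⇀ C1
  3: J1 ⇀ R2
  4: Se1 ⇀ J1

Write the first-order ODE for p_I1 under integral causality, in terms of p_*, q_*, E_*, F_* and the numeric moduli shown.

dp_I1/dt = E_Se1 - 11*p_I1 - q_C1/3

#4 stroke at J1  (Se1 (Se) sets effort on bond)
#0 stroke at I1  (I1: I, integral causality)
#1 stroke at J1  (common-f at J1 fixed by 0)
#2 stroke at J1  (common-f at J1 fixed by 0)
#3 stroke at J1  (J1: bond 0 brought flow, rest push out)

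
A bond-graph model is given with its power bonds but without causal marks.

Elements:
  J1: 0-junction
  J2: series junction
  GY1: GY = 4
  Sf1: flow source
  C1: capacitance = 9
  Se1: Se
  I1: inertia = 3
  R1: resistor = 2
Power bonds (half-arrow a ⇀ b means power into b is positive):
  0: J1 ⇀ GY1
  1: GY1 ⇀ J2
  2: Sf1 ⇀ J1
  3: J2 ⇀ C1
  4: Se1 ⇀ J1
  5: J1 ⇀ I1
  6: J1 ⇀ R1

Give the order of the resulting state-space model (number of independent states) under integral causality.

#2 |Sf1  (Sf1: flow source, stroke at near end)
#4 |J1  (Se1 (Se) sets effort on bond)
#0 |GY1  (J1 effort already set via bond 4)
#5 |I1  (0-jn J1 has e-setter on 4)
#6 |R1  (0-jn J1 has e-setter on 4)
#1 |GY1  (GY1: gyrator matches bond 0)
#3 |J2  (common-f at J2 fixed by 1)

2  (C1, I1 all integral)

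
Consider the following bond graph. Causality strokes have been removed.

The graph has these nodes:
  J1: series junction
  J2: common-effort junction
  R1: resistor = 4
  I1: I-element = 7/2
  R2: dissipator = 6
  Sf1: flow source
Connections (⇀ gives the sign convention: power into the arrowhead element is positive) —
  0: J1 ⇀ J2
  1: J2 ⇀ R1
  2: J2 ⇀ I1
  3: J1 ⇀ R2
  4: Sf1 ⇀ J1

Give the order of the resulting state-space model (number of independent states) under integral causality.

β4 →Sf1  (Sf1: flow source, stroke at near end)
β0 →J1  (1-jn J1 has f-setter on 4)
β3 →J1  (J1: bond 4 brought flow, rest push out)
β2 →I1  (I1: I, integral causality)
β1 →J2  (closing 0-jn rule on J2)

1  (I1 all integral)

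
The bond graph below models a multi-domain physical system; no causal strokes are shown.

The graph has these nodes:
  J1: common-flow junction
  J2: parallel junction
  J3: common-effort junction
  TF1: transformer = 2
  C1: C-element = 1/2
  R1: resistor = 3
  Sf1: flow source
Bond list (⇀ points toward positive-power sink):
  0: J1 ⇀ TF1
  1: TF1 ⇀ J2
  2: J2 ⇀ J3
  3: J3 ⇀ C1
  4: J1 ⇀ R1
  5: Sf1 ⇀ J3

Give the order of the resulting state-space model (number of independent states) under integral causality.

1  (C1 all integral)

#5 →Sf1  (Sf1 fixes flow; stroke at Sf1)
#3 →J3  (C1 outputs effort q/C1)
#2 →J2  (J3 effort already set via bond 3)
#1 →TF1  (J2 effort already set via bond 2)
#0 →J1  (TF1 one-in-one-out from 1)
#4 →R1  (only one flow-in slot at J1)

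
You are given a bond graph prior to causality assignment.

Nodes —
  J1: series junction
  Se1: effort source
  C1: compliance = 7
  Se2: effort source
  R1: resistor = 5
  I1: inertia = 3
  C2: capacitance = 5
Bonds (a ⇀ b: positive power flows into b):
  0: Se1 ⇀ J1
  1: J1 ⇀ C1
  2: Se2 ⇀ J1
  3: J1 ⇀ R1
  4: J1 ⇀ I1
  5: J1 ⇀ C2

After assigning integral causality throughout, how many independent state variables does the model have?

#0 →J1  (Se1 fixes effort; stroke away)
#2 →J1  (Se2 fixes effort; stroke away)
#1 →J1  (prefer integral on C1)
#4 →I1  (prefer integral on I1)
#3 →J1  (J1: bond 4 brought flow, rest push out)
#5 →J1  (1-jn J1 has f-setter on 4)

3  (C1, C2, I1 all integral)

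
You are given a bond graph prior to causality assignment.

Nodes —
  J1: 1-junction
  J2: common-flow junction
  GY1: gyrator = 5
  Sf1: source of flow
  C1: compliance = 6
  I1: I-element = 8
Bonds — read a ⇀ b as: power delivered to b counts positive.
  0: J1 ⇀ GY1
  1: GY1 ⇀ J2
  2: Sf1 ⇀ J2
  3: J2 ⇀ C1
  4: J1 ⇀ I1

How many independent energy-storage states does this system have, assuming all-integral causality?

#2 →Sf1  (Sf1: flow source, stroke at near end)
#1 →J2  (common-f at J2 fixed by 2)
#3 →J2  (J2 flow already set via bond 2)
#0 →J1  (through GY1, causality inverts; strokes same side of GY1)
#4 →I1  (J1 needs exactly one f-in)

2  (C1, I1 all integral)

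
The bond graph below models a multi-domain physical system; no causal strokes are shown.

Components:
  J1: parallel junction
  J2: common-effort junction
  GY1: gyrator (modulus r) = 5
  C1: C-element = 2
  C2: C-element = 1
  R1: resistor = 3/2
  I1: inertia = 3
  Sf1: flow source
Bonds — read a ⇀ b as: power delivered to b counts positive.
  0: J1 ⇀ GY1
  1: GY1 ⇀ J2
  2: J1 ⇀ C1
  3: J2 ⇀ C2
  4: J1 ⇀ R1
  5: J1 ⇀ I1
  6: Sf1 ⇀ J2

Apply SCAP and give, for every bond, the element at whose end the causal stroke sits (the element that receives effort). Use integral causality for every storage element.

bond 0 →GY1
bond 1 →GY1
bond 2 →J1
bond 3 →J2
bond 4 →R1
bond 5 →I1
bond 6 →Sf1

#6 →Sf1  (Sf1: flow source, stroke at near end)
#2 →J1  (prefer integral on C1)
#0 →GY1  (common-e at J1 fixed by 2)
#4 →R1  (0-jn J1 has e-setter on 2)
#5 →I1  (common-e at J1 fixed by 2)
#1 →GY1  (GY GY1: same side as bond 0)
#3 →J2  (only one effort-in slot at J2)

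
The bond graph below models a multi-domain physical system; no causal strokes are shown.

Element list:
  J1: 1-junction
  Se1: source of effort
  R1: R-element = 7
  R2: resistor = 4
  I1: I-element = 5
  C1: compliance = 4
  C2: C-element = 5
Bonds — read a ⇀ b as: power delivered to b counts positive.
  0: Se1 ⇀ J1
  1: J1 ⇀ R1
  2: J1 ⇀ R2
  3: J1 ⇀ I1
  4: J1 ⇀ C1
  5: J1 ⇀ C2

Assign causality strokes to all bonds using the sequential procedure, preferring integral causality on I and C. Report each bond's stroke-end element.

bond 0 stroke at J1  (Se1 fixes effort; stroke away)
bond 3 stroke at I1  (I1 integral (f out))
bond 1 stroke at J1  (common-f at J1 fixed by 3)
bond 2 stroke at J1  (1-jn J1 has f-setter on 3)
bond 4 stroke at J1  (1-jn J1 has f-setter on 3)
bond 5 stroke at J1  (common-f at J1 fixed by 3)

bond 0 stroke→J1
bond 1 stroke→J1
bond 2 stroke→J1
bond 3 stroke→I1
bond 4 stroke→J1
bond 5 stroke→J1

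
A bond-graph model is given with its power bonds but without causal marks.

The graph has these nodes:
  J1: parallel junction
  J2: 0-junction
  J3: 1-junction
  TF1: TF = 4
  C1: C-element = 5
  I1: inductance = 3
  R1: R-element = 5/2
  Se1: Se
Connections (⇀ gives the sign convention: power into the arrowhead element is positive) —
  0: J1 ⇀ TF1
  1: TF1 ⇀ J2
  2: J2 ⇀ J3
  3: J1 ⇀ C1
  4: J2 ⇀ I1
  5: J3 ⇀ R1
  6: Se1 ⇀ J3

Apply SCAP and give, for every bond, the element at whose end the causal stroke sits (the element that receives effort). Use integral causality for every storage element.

bond 6 stroke at J3  (Se1: effort source, stroke at far end)
bond 3 stroke at J1  (C1 integral (e out))
bond 0 stroke at TF1  (J1: bond 3 brought effort, rest push out)
bond 1 stroke at J2  (through TF1, causality passes straight; one stroke at TF1)
bond 2 stroke at J3  (common-e at J2 fixed by 1)
bond 4 stroke at I1  (J2 effort already set via bond 1)
bond 5 stroke at R1  (J3 needs exactly one f-in)

b0 |TF1
b1 |J2
b2 |J3
b3 |J1
b4 |I1
b5 |R1
b6 |J3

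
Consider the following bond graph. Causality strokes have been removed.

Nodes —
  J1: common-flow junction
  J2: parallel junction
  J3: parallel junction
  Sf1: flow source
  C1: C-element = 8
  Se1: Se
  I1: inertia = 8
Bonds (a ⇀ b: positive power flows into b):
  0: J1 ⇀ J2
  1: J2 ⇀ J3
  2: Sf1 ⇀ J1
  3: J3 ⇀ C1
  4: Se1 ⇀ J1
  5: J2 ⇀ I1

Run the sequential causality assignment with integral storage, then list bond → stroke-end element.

bond 0 stroke at J1
bond 1 stroke at J2
bond 2 stroke at Sf1
bond 3 stroke at J3
bond 4 stroke at J1
bond 5 stroke at I1

bond 2 stroke at Sf1  (Sf1 fixes flow; stroke at Sf1)
bond 4 stroke at J1  (source Se1 imposes e)
bond 0 stroke at J1  (J1 flow already set via bond 2)
bond 3 stroke at J3  (prefer integral on C1)
bond 1 stroke at J2  (J3 effort already set via bond 3)
bond 5 stroke at I1  (J2: bond 1 brought effort, rest push out)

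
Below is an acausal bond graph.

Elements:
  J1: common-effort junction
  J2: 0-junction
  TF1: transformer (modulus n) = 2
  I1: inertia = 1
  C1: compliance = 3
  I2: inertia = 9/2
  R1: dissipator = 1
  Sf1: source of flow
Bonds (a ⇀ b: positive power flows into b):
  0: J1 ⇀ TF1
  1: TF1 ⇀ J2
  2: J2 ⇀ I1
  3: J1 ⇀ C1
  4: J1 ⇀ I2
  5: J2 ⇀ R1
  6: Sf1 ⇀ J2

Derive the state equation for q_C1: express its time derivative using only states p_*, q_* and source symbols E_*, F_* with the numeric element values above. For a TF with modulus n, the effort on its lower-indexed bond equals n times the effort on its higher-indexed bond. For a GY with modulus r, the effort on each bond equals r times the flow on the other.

#6 stroke at Sf1  (Sf1 (Sf) sets flow on bond)
#2 stroke at I1  (I1 integral (f out))
#3 stroke at J1  (C1: C, integral causality)
#0 stroke at TF1  (0-jn J1 has e-setter on 3)
#4 stroke at I2  (J1 effort already set via bond 3)
#1 stroke at J2  (TF1: transformer flips bond 0)
#5 stroke at R1  (J2 effort already set via bond 1)

dq_C1/dt = F_Sf1/2 - p_I1/2 - 2*p_I2/9 - q_C1/12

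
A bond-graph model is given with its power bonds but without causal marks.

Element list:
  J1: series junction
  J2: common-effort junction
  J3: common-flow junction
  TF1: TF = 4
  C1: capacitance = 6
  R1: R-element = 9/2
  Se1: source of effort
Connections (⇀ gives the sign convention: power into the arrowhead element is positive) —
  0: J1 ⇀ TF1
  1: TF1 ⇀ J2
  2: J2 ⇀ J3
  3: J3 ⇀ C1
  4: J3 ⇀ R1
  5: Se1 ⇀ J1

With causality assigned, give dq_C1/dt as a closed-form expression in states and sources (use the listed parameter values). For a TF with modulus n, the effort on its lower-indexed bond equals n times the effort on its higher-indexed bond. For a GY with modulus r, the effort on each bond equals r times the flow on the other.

bond 5 →J1  (Se1: effort source, stroke at far end)
bond 0 →TF1  (closing 1-jn rule on J1)
bond 1 →J2  (TF1 one-in-one-out from 0)
bond 2 →J3  (J2: bond 1 brought effort, rest push out)
bond 3 →J3  (prefer integral on C1)
bond 4 →R1  (J3 needs exactly one f-in)

dq_C1/dt = E_Se1/18 - q_C1/27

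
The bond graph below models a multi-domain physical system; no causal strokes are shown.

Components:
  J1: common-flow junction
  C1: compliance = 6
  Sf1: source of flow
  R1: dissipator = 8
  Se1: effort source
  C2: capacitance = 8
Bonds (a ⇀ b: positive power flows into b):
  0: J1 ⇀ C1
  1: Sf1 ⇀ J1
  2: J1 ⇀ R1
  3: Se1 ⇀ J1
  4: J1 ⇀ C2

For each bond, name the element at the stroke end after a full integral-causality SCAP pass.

b1 |Sf1  (Sf1: flow source, stroke at near end)
b3 |J1  (Se1: effort source, stroke at far end)
b0 |J1  (J1 flow already set via bond 1)
b2 |J1  (J1 flow already set via bond 1)
b4 |J1  (J1 flow already set via bond 1)

#0 →J1
#1 →Sf1
#2 →J1
#3 →J1
#4 →J1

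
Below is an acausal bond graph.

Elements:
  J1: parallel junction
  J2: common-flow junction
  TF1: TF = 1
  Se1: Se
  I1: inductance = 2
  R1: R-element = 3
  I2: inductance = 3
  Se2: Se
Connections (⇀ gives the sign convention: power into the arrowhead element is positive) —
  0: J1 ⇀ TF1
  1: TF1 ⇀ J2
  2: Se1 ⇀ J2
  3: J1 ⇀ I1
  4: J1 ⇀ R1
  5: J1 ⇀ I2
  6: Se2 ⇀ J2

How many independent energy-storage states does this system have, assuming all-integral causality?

bond 2 |J2  (Se1 fixes effort; stroke away)
bond 6 |J2  (source Se2 imposes e)
bond 1 |TF1  (J2: last free bond brings flow in)
bond 0 |J1  (through TF1, causality passes straight; one stroke at TF1)
bond 3 |I1  (common-e at J1 fixed by 0)
bond 4 |R1  (common-e at J1 fixed by 0)
bond 5 |I2  (J1 effort already set via bond 0)

2  (I1, I2 all integral)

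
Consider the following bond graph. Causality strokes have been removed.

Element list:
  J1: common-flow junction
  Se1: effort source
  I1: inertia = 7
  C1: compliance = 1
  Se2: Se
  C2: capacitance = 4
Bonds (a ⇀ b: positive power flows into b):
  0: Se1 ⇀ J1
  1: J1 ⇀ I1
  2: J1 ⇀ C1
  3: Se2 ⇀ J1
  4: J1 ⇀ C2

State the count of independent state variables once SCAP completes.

bond 0 stroke→J1  (Se1 fixes effort; stroke away)
bond 3 stroke→J1  (source Se2 imposes e)
bond 1 stroke→I1  (I1 outputs flow p/I1)
bond 2 stroke→J1  (J1 flow already set via bond 1)
bond 4 stroke→J1  (J1 flow already set via bond 1)

3  (C1, C2, I1 all integral)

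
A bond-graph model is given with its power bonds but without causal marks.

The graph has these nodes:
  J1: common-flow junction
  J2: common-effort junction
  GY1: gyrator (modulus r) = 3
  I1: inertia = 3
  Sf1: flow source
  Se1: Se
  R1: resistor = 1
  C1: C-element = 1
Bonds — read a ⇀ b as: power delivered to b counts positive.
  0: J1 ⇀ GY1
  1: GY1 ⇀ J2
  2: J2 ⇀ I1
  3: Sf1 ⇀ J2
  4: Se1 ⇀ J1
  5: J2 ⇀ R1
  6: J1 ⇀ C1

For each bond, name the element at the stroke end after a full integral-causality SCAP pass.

b0 |GY1
b1 |GY1
b2 |I1
b3 |Sf1
b4 |J1
b5 |J2
b6 |J1

#3 stroke→Sf1  (Sf1 (Sf) sets flow on bond)
#4 stroke→J1  (Se1: effort source, stroke at far end)
#2 stroke→I1  (I1 integral (f out))
#6 stroke→J1  (prefer integral on C1)
#0 stroke→GY1  (J1 needs exactly one f-in)
#1 stroke→GY1  (GY1 both-in/both-out from 0)
#5 stroke→J2  (only one effort-in slot at J2)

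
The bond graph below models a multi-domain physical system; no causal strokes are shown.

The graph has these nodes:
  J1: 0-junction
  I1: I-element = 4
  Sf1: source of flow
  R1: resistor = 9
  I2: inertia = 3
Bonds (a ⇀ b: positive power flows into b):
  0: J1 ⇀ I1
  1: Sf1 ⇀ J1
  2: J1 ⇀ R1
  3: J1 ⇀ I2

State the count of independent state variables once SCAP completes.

b1 |Sf1  (Sf1 fixes flow; stroke at Sf1)
b0 |I1  (I1 integral (f out))
b3 |I2  (prefer integral on I2)
b2 |J1  (J1 needs exactly one e-in)

2  (I1, I2 all integral)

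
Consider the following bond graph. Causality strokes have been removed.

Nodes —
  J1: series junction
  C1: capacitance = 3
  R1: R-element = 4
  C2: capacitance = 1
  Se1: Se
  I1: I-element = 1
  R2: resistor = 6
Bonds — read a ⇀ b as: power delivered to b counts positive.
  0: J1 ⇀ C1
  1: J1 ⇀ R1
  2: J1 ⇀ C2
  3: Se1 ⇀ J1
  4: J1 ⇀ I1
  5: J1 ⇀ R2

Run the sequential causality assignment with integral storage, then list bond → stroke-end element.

#3 |J1  (Se1 fixes effort; stroke away)
#0 |J1  (prefer integral on C1)
#2 |J1  (prefer integral on C2)
#4 |I1  (I1 outputs flow p/I1)
#1 |J1  (J1 flow already set via bond 4)
#5 |J1  (J1: bond 4 brought flow, rest push out)

b0 stroke at J1
b1 stroke at J1
b2 stroke at J1
b3 stroke at J1
b4 stroke at I1
b5 stroke at J1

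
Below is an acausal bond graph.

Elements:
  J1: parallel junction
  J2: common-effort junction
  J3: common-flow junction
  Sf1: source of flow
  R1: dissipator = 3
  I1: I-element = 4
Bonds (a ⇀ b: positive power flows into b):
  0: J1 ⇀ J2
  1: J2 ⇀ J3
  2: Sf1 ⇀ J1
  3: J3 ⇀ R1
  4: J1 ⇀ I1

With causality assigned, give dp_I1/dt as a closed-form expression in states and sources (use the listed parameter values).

#2 stroke→Sf1  (Sf1 fixes flow; stroke at Sf1)
#4 stroke→I1  (I1 outputs flow p/I1)
#0 stroke→J1  (J1 needs exactly one e-in)
#1 stroke→J2  (J2 needs exactly one e-in)
#3 stroke→J3  (J3 flow already set via bond 1)

dp_I1/dt = 3*F_Sf1 - 3*p_I1/4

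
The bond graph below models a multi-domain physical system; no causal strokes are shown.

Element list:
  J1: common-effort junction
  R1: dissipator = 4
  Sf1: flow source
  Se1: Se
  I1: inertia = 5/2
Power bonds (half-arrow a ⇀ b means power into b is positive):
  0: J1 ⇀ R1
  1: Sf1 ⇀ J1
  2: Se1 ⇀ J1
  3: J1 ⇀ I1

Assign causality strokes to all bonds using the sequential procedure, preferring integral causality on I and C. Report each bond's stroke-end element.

β0 stroke at R1
β1 stroke at Sf1
β2 stroke at J1
β3 stroke at I1

β1 stroke at Sf1  (Sf1 fixes flow; stroke at Sf1)
β2 stroke at J1  (source Se1 imposes e)
β0 stroke at R1  (J1 effort already set via bond 2)
β3 stroke at I1  (common-e at J1 fixed by 2)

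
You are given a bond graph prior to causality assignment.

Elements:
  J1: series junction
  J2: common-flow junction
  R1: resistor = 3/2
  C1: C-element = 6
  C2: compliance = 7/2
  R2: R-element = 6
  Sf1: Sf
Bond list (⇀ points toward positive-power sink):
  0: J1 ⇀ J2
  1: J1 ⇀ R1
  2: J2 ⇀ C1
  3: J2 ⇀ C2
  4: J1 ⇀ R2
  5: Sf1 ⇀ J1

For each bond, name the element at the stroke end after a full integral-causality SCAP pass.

β5 stroke at Sf1  (Sf1 (Sf) sets flow on bond)
β0 stroke at J1  (1-jn J1 has f-setter on 5)
β1 stroke at J1  (1-jn J1 has f-setter on 5)
β4 stroke at J1  (J1 flow already set via bond 5)
β2 stroke at J2  (J2: bond 0 brought flow, rest push out)
β3 stroke at J2  (J2 flow already set via bond 0)

b0 stroke→J1
b1 stroke→J1
b2 stroke→J2
b3 stroke→J2
b4 stroke→J1
b5 stroke→Sf1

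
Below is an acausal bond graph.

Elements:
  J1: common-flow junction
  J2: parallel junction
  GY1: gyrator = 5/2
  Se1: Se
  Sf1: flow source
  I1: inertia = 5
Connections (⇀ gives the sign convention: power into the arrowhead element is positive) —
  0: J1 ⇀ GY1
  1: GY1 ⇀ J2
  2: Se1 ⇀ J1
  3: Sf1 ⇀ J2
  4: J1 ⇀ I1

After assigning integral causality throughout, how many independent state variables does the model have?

1  (I1 all integral)

b2 stroke at J1  (Se1 (Se) sets effort on bond)
b3 stroke at Sf1  (source Sf1 imposes f)
b1 stroke at J2  (J2: last free bond brings effort in)
b0 stroke at J1  (GY1: gyrator matches bond 1)
b4 stroke at I1  (J1: last free bond brings flow in)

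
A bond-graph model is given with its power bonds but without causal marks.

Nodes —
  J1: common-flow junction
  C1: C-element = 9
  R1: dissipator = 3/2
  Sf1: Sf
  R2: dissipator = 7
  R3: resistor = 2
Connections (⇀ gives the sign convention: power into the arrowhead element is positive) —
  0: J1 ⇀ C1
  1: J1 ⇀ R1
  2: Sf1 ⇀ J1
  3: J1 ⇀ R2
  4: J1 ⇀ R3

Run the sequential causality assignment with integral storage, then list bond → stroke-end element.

#0 →J1
#1 →J1
#2 →Sf1
#3 →J1
#4 →J1

b2 →Sf1  (Sf1 fixes flow; stroke at Sf1)
b0 →J1  (J1 flow already set via bond 2)
b1 →J1  (J1: bond 2 brought flow, rest push out)
b3 →J1  (1-jn J1 has f-setter on 2)
b4 →J1  (J1 flow already set via bond 2)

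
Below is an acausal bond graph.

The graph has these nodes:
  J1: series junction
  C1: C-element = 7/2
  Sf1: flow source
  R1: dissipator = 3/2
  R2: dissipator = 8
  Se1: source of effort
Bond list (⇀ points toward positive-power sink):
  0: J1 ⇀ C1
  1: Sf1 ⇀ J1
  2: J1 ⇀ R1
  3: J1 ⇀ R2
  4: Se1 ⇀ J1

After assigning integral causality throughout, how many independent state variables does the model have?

1  (C1 all integral)

b1 →Sf1  (Sf1 (Sf) sets flow on bond)
b4 →J1  (source Se1 imposes e)
b0 →J1  (J1 flow already set via bond 1)
b2 →J1  (1-jn J1 has f-setter on 1)
b3 →J1  (common-f at J1 fixed by 1)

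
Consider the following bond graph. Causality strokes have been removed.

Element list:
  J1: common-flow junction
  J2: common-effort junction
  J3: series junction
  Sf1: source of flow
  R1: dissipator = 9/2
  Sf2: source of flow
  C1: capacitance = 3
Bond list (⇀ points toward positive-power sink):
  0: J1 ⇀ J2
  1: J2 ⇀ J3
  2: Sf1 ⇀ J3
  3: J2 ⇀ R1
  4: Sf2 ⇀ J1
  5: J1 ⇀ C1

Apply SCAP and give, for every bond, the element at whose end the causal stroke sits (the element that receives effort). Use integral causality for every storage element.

β2 stroke→Sf1  (Sf1 (Sf) sets flow on bond)
β4 stroke→Sf2  (Sf2 fixes flow; stroke at Sf2)
β0 stroke→J1  (1-jn J1 has f-setter on 4)
β5 stroke→J1  (J1: bond 4 brought flow, rest push out)
β1 stroke→J3  (1-jn J3 has f-setter on 2)
β3 stroke→J2  (only one effort-in slot at J2)

β0 stroke at J1
β1 stroke at J3
β2 stroke at Sf1
β3 stroke at J2
β4 stroke at Sf2
β5 stroke at J1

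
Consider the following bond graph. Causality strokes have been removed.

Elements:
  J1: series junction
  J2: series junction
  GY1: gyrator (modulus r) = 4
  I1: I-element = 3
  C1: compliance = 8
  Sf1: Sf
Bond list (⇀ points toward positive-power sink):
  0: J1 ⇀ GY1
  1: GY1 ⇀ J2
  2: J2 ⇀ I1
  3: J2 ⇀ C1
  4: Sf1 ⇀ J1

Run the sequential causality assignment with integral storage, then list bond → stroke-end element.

β4 stroke→Sf1  (Sf1: flow source, stroke at near end)
β0 stroke→J1  (common-f at J1 fixed by 4)
β1 stroke→J2  (GY1: gyrator matches bond 0)
β2 stroke→I1  (I1 integral (f out))
β3 stroke→J2  (common-f at J2 fixed by 2)

bond 0 stroke at J1
bond 1 stroke at J2
bond 2 stroke at I1
bond 3 stroke at J2
bond 4 stroke at Sf1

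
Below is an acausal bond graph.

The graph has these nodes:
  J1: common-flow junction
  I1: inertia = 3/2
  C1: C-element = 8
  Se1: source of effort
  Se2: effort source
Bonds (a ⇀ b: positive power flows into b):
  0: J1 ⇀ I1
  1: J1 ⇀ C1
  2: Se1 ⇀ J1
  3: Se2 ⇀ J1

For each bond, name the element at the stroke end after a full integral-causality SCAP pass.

#0 |I1
#1 |J1
#2 |J1
#3 |J1

#2 →J1  (Se1: effort source, stroke at far end)
#3 →J1  (Se2 fixes effort; stroke away)
#0 →I1  (I1 integral (f out))
#1 →J1  (common-f at J1 fixed by 0)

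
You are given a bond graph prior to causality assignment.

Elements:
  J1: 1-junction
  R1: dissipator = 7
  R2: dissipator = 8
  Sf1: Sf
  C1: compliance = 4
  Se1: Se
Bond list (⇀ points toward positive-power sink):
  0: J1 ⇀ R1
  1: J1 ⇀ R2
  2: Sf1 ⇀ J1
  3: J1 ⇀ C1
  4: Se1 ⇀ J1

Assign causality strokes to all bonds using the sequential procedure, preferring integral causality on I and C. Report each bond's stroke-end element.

bond 0 |J1
bond 1 |J1
bond 2 |Sf1
bond 3 |J1
bond 4 |J1

bond 2 stroke at Sf1  (Sf1: flow source, stroke at near end)
bond 4 stroke at J1  (Se1 fixes effort; stroke away)
bond 0 stroke at J1  (common-f at J1 fixed by 2)
bond 1 stroke at J1  (J1: bond 2 brought flow, rest push out)
bond 3 stroke at J1  (J1 flow already set via bond 2)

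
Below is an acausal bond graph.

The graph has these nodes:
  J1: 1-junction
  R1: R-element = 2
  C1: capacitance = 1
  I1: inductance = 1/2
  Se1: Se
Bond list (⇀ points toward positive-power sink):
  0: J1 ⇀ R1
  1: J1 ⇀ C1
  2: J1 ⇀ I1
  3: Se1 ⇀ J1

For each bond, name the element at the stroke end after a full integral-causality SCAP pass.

β3 |J1  (Se1 (Se) sets effort on bond)
β1 |J1  (prefer integral on C1)
β2 |I1  (I1 integral (f out))
β0 |J1  (J1 flow already set via bond 2)

β0 →J1
β1 →J1
β2 →I1
β3 →J1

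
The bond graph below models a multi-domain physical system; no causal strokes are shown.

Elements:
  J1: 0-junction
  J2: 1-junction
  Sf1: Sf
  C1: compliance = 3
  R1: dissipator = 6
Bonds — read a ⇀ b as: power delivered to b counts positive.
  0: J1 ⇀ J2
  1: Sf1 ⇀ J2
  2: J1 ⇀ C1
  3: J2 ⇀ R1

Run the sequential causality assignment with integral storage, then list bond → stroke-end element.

b0 stroke→J2
b1 stroke→Sf1
b2 stroke→J1
b3 stroke→J2

#1 →Sf1  (Sf1: flow source, stroke at near end)
#0 →J2  (common-f at J2 fixed by 1)
#3 →J2  (J2 flow already set via bond 1)
#2 →J1  (only one effort-in slot at J1)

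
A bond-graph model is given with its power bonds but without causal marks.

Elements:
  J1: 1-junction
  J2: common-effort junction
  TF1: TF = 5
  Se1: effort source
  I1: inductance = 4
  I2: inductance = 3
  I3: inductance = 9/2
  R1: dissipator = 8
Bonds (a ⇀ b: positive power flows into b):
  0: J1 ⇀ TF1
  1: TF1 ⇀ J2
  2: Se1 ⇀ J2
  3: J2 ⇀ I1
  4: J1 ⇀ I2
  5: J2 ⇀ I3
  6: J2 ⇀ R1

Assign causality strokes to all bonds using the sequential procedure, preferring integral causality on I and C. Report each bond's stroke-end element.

β2 |J2  (Se1: effort source, stroke at far end)
β1 |TF1  (common-e at J2 fixed by 2)
β3 |I1  (J2 effort already set via bond 2)
β5 |I3  (0-jn J2 has e-setter on 2)
β6 |R1  (0-jn J2 has e-setter on 2)
β0 |J1  (TF1: transformer flips bond 1)
β4 |I2  (only one flow-in slot at J1)

#0 |J1
#1 |TF1
#2 |J2
#3 |I1
#4 |I2
#5 |I3
#6 |R1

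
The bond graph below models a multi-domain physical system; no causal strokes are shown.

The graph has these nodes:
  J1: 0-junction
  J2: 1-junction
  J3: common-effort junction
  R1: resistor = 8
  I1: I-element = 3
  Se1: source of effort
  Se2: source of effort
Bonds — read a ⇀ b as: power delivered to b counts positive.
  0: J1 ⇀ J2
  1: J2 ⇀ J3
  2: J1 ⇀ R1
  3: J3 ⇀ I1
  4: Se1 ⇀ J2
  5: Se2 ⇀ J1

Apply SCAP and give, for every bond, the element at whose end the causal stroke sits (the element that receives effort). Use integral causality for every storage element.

β0 stroke at J2
β1 stroke at J3
β2 stroke at R1
β3 stroke at I1
β4 stroke at J2
β5 stroke at J1

bond 4 →J2  (Se1 fixes effort; stroke away)
bond 5 →J1  (Se2 (Se) sets effort on bond)
bond 0 →J2  (J1: bond 5 brought effort, rest push out)
bond 2 →R1  (common-e at J1 fixed by 5)
bond 1 →J3  (only one flow-in slot at J2)
bond 3 →I1  (J3 effort already set via bond 1)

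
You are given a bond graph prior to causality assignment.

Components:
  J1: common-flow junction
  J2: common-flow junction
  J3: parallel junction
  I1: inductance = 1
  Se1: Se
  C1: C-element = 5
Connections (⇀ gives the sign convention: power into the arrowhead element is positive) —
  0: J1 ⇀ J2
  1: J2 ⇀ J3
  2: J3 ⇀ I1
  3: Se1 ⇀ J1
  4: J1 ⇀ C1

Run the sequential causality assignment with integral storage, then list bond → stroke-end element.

bond 3 |J1  (Se1: effort source, stroke at far end)
bond 2 |I1  (I1 outputs flow p/I1)
bond 1 |J3  (closing 0-jn rule on J3)
bond 0 |J2  (common-f at J2 fixed by 1)
bond 4 |J1  (J1: bond 0 brought flow, rest push out)

b0 |J2
b1 |J3
b2 |I1
b3 |J1
b4 |J1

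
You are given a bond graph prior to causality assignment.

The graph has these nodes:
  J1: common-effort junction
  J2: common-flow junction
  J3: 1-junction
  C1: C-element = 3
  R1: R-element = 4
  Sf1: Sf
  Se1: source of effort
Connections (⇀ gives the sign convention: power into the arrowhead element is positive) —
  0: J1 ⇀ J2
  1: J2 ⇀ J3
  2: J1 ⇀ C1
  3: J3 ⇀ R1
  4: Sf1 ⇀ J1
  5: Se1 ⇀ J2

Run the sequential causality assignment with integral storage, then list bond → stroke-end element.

bond 0 →J2
bond 1 →J3
bond 2 →J1
bond 3 →R1
bond 4 →Sf1
bond 5 →J2

β4 stroke at Sf1  (Sf1: flow source, stroke at near end)
β5 stroke at J2  (Se1 fixes effort; stroke away)
β2 stroke at J1  (C1 outputs effort q/C1)
β0 stroke at J2  (0-jn J1 has e-setter on 2)
β1 stroke at J3  (only one flow-in slot at J2)
β3 stroke at R1  (J3 needs exactly one f-in)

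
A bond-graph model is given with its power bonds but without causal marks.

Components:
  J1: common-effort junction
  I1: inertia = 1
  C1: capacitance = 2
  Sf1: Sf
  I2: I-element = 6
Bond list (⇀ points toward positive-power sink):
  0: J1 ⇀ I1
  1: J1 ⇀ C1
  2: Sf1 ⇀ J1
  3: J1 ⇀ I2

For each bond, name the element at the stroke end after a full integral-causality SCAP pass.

bond 0 →I1
bond 1 →J1
bond 2 →Sf1
bond 3 →I2

bond 2 stroke→Sf1  (Sf1: flow source, stroke at near end)
bond 0 stroke→I1  (I1 integral (f out))
bond 1 stroke→J1  (C1 outputs effort q/C1)
bond 3 stroke→I2  (0-jn J1 has e-setter on 1)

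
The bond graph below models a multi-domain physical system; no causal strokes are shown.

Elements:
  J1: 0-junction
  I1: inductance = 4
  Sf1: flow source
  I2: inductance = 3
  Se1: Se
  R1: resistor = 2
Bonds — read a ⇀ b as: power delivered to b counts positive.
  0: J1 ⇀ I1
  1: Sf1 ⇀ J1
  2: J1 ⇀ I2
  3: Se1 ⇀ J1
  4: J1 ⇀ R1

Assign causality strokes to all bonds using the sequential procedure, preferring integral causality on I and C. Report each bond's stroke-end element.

bond 1 stroke→Sf1  (source Sf1 imposes f)
bond 3 stroke→J1  (Se1 (Se) sets effort on bond)
bond 0 stroke→I1  (J1 effort already set via bond 3)
bond 2 stroke→I2  (0-jn J1 has e-setter on 3)
bond 4 stroke→R1  (J1: bond 3 brought effort, rest push out)

bond 0 stroke at I1
bond 1 stroke at Sf1
bond 2 stroke at I2
bond 3 stroke at J1
bond 4 stroke at R1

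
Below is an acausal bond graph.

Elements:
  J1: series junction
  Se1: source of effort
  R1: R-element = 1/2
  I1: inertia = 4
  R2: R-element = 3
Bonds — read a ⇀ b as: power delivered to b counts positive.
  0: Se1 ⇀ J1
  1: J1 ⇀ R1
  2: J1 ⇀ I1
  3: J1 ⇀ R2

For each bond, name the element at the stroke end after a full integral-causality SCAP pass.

b0 |J1  (Se1 (Se) sets effort on bond)
b2 |I1  (I1 integral (f out))
b1 |J1  (common-f at J1 fixed by 2)
b3 |J1  (J1: bond 2 brought flow, rest push out)

bond 0 stroke→J1
bond 1 stroke→J1
bond 2 stroke→I1
bond 3 stroke→J1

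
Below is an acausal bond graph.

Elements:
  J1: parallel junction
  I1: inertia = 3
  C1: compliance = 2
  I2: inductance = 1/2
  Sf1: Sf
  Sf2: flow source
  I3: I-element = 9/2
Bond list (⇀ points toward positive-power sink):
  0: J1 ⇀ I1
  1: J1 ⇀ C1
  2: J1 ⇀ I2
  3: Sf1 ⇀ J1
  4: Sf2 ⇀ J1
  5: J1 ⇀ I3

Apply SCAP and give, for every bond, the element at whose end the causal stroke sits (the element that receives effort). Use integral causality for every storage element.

b0 |I1
b1 |J1
b2 |I2
b3 |Sf1
b4 |Sf2
b5 |I3

bond 3 →Sf1  (Sf1 (Sf) sets flow on bond)
bond 4 →Sf2  (Sf2: flow source, stroke at near end)
bond 0 →I1  (prefer integral on I1)
bond 1 →J1  (C1 outputs effort q/C1)
bond 2 →I2  (common-e at J1 fixed by 1)
bond 5 →I3  (0-jn J1 has e-setter on 1)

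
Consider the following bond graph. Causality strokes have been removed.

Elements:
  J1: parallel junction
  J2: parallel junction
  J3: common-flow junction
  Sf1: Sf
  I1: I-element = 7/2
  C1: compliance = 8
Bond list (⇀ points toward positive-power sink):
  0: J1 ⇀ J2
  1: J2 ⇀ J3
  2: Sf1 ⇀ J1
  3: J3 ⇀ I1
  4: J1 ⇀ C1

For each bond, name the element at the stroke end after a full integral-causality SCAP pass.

#0 |J2
#1 |J3
#2 |Sf1
#3 |I1
#4 |J1

#2 stroke at Sf1  (Sf1 (Sf) sets flow on bond)
#3 stroke at I1  (I1 integral (f out))
#1 stroke at J3  (J3: bond 3 brought flow, rest push out)
#0 stroke at J2  (only one effort-in slot at J2)
#4 stroke at J1  (only one effort-in slot at J1)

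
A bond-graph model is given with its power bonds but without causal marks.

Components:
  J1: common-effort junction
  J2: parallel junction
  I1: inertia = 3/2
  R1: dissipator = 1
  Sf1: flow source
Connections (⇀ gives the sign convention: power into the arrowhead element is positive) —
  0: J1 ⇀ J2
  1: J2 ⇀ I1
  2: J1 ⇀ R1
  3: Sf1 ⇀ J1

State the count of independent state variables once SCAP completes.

#3 →Sf1  (Sf1 fixes flow; stroke at Sf1)
#1 →I1  (I1: I, integral causality)
#0 →J2  (closing 0-jn rule on J2)
#2 →J1  (closing 0-jn rule on J1)

1  (I1 all integral)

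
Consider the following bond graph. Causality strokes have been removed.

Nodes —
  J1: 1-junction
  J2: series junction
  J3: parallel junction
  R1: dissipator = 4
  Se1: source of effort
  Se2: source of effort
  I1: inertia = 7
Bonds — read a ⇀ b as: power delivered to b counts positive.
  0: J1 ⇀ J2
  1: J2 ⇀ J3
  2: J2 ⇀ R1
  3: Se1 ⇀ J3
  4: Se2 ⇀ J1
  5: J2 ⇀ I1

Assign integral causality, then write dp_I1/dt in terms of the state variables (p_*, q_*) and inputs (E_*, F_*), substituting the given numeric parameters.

dp_I1/dt = -E_Se1 + E_Se2 - 4*p_I1/7

bond 3 →J3  (Se1 (Se) sets effort on bond)
bond 4 →J1  (Se2 fixes effort; stroke away)
bond 0 →J2  (J1: last free bond brings flow in)
bond 1 →J2  (common-e at J3 fixed by 3)
bond 5 →I1  (I1 integral (f out))
bond 2 →J2  (common-f at J2 fixed by 5)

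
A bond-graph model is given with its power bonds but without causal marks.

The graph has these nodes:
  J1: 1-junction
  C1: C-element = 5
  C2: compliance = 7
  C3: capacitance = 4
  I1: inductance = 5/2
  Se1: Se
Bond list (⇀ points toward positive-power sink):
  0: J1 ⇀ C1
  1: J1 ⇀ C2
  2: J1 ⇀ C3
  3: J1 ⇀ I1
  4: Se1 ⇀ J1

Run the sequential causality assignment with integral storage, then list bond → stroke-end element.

β0 stroke at J1
β1 stroke at J1
β2 stroke at J1
β3 stroke at I1
β4 stroke at J1

b4 stroke at J1  (source Se1 imposes e)
b0 stroke at J1  (C1 integral (e out))
b1 stroke at J1  (C2: C, integral causality)
b2 stroke at J1  (C3: C, integral causality)
b3 stroke at I1  (closing 1-jn rule on J1)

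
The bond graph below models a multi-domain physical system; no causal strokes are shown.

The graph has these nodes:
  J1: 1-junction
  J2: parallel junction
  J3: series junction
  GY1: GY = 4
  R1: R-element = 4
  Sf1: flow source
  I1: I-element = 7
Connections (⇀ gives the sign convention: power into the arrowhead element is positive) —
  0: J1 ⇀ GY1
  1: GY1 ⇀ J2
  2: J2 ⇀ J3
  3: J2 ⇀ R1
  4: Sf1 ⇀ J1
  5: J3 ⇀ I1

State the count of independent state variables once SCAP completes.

1  (I1 all integral)

bond 4 |Sf1  (Sf1 fixes flow; stroke at Sf1)
bond 0 |J1  (J1 flow already set via bond 4)
bond 1 |J2  (through GY1, causality inverts; strokes same side of GY1)
bond 2 |J3  (J2: bond 1 brought effort, rest push out)
bond 3 |R1  (0-jn J2 has e-setter on 1)
bond 5 |I1  (closing 1-jn rule on J3)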